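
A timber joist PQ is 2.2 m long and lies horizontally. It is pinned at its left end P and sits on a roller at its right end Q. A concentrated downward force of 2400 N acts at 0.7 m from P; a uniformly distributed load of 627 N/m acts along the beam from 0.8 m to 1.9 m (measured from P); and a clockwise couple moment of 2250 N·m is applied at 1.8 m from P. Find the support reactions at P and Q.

Resultant of the distributed load: 627 × 1.1 = 689.7 N at 1.35 m from P.
Taking moments about P: Q_y·2.2 − 2400·0.7 − (627·1.1)·1.35 − 2250 = 0 → Q_y = 4861.095/2.2 = 2209.59 ≈ 2210 N.
ΣF_y = 0: P_y + 2209.59 − 2400 − 627·1.1 = 0 → P_y = 880.1 N.
ΣF_x = 0: no horizontal applied forces, so P_x = 0.

P_x = 0, P_y = 880.1 N, Q_y = 2210 N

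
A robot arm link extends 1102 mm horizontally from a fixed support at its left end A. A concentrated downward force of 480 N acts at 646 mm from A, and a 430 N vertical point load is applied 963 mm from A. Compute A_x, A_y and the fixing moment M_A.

ΣF_x = 0: A_x = 0.
ΣF_y = 0: A_y − 480 − 430 = 0 → A_y = 910.0 N.
ΣM about A: M_A − 480·646 − 430·963 = 0 → M_A = 724200 N·mm.

A_x = 0, A_y = 910.0 N, M_A = 724200 N·mm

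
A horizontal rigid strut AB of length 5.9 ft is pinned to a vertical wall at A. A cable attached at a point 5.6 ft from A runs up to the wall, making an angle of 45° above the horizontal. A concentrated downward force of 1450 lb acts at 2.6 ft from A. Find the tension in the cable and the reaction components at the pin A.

T = 952.1 lb, A_x = 673.2 lb, A_y = 776.8 lb

ΣM about A: T·sin45°·5.6 − 1450·2.6 = 0 → T = 3770/(5.6·0.707107) = 952.068 ≈ 952.1 lb.
ΣF_x = 0: A_x − T·cos45° = 0 → A_x = 952.068 × 0.707107 = 673.2 lb.
ΣF_y = 0: A_y + T·sin45° − 1450 = 0 → A_y = 1450 − 952.068 × 0.707107 = 776.8 lb.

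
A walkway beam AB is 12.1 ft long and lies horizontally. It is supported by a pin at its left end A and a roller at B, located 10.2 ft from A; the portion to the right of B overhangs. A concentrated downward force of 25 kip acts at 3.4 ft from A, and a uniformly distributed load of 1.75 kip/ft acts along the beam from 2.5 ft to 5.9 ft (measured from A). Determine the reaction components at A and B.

Resultant of the distributed load: 1.75 × 3.4 = 5.95 kip at 4.2 ft from A.
Moments about A: B_y·10.2 − 25·3.4 − (1.75·3.4)·4.2 = 0 → B_y = 109.99/10.2 = 10.7833 ≈ 10.78 kip.
ΣF_y = 0: A_y + 10.7833 − 25 − 1.75·3.4 = 0 → A_y = 20.17 kip.
ΣF_x = 0: no horizontal applied forces, so A_x = 0.

A_x = 0, A_y = 20.17 kip, B_y = 10.78 kip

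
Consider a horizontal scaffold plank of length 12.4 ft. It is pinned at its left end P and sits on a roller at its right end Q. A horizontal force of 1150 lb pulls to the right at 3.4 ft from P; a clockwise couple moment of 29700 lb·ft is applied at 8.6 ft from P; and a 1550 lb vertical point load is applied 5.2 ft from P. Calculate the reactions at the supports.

Moments about P: Q_y·12.4 − 29700 − 1550·5.2 = 0 → Q_y = 37760/12.4 = 3045.16 ≈ 3045 lb.
ΣF_y = 0: P_y + 3045.16 − 1550 = 0 → P_y = -1495 lb.
ΣF_x = 0: P_x + 1150 = 0 → P_x = -1150 lb.

P_x = -1150 lb, P_y = -1495 lb, Q_y = 3045 lb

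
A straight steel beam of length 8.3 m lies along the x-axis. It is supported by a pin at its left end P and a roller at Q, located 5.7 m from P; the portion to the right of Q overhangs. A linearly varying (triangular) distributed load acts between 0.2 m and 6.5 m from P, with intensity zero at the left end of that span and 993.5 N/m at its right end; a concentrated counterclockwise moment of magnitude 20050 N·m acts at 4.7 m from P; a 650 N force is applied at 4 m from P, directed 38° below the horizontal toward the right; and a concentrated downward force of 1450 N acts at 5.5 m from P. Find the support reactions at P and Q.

P_x = -512.2 N, P_y = 4402 N, Q_y = 578.2 N

Resultant of the triangular load: ½ × 993.5 × 6.3 = 3129.525 N, acting at 4.4 m from P (one-third of the span from the peak).
Taking moments about P: Q_y·5.7 − (½·993.5·6.3)·4.4 + 20050 − 650·sin38°·4 − 1450·5.5 = 0 → Q_y = 3295.63/5.7 = 578.181 ≈ 578.2 N.
ΣF_y = 0: P_y + 578.181 − ½·993.5·6.3 − 650·sin38° − 1450 = 0 → P_y = 4402 N.
ΣF_x = 0: P_x + 650·cos38° = 0 → P_x = -512.2 N.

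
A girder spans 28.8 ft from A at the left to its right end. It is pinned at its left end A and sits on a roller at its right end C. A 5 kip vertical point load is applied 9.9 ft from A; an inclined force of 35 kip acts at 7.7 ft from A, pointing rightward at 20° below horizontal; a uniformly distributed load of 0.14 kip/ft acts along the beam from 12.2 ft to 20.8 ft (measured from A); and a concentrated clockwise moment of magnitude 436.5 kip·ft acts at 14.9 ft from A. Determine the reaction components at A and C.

A_x = -32.89 kip, A_y = -2.591 kip, C_y = 20.77 kip

Resultant of the distributed load: 0.14 × 8.6 = 1.204 kip at 16.5 ft from A.
Moments about A: C_y·28.8 − 5·9.9 − 35·sin20°·7.7 − (0.14·8.6)·16.5 − 436.5 = 0 → C_y = 598.04/28.8 = 20.7653 ≈ 20.77 kip.
ΣF_y = 0: A_y + 20.7653 − 5 − 35·sin20° − 0.14·8.6 = 0 → A_y = -2.591 kip.
ΣF_x = 0: A_x + 35·cos20° = 0 → A_x = -32.89 kip.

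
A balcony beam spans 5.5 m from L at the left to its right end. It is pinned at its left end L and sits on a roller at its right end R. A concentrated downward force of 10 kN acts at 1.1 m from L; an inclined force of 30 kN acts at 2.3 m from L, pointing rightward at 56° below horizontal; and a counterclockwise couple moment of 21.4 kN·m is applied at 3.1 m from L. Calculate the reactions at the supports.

ΣM about L: R_y·5.5 − 10·1.1 − 30·sin56°·2.3 + 21.4 = 0 → R_y = 46.8036/5.5 = 8.50975 ≈ 8.510 kN.
ΣF_y = 0: L_y + 8.50975 − 10 − 30·sin56° = 0 → L_y = 26.36 kN.
ΣF_x = 0: L_x + 30·cos56° = 0 → L_x = -16.78 kN.

L_x = -16.78 kN, L_y = 26.36 kN, R_y = 8.510 kN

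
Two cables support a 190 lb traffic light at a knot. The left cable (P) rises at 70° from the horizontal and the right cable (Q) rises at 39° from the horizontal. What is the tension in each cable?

T_P = 156.2 lb, T_Q = 68.73 lb

ΣF_x = 0: −T_P·cos70° + T_Q·cos39° = 0 → T_Q = 0.440098·T_P.
ΣF_y = 0: T_P·sin70° + T_Q·sin39° = 190.
Substitute: T_P·(0.939693 + 0.440098·0.62932) = 190 → T_P = 156.166 ≈ 156.2 lb.
Then T_Q = 0.440098 × 156.166 = 68.73 lb.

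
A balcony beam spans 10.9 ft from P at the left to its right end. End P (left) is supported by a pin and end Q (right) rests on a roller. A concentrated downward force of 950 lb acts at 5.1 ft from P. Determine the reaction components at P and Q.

P_x = 0, P_y = 505.5 lb, Q_y = 444.5 lb

Moments about P: Q_y·10.9 − 950·5.1 = 0 → Q_y = 4845/10.9 = 444.495 ≈ 444.5 lb.
ΣF_y = 0: P_y + 444.495 − 950 = 0 → P_y = 505.5 lb.
ΣF_x = 0: no horizontal applied forces, so P_x = 0.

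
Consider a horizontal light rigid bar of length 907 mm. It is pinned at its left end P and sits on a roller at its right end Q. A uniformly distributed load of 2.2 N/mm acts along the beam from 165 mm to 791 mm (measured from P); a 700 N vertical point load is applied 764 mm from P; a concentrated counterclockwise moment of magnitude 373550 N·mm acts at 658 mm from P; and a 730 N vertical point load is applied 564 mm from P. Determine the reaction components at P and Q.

Resultant of the distributed load: 2.2 × 626 = 1377.2 N at 478 mm from P.
Taking moments about P: Q_y·907 − (2.2·626)·478 − 700·764 + 373550 − 730·564 = 0 → Q_y = 1231271.6/907 = 1357.52 ≈ 1358 N.
ΣF_y = 0: P_y + 1357.52 − 2.2·626 − 700 − 730 = 0 → P_y = 1450 N.
ΣF_x = 0: no horizontal applied forces, so P_x = 0.

P_x = 0, P_y = 1450 N, Q_y = 1358 N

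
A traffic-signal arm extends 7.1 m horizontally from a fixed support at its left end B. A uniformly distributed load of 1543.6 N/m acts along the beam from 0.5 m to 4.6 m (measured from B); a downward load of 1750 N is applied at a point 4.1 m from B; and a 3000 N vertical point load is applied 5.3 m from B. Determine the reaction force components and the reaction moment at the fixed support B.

Resultant of the distributed load: 1543.6 × 4.1 = 6328.76 N at 2.55 m from B.
ΣF_x = 0: B_x = 0.
ΣF_y = 0: B_y − 1543.6·4.1 − 1750 − 3000 = 0 → B_y = 11080 N.
ΣM about B: M_B − (1543.6·4.1)·2.55 − 1750·4.1 − 3000·5.3 = 0 → M_B = 39210 N·m.

B_x = 0, B_y = 11080 N, M_B = 39210 N·m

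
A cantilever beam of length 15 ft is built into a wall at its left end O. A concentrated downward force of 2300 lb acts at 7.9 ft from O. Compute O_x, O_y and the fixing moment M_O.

O_x = 0, O_y = 2300 lb, M_O = 18170 lb·ft

ΣF_x = 0: O_x = 0.
ΣF_y = 0: O_y − 2300 = 0 → O_y = 2300 lb.
ΣM about O: M_O − 2300·7.9 = 0 → M_O = 18170 lb·ft.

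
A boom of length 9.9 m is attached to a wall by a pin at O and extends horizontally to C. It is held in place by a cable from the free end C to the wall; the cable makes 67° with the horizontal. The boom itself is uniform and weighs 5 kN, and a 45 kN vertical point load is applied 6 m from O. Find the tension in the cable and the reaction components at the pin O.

ΣM about O: T·sin67°·9.9 − 5·4.95 − 45·6 = 0 → T = 294.75/(9.9·0.920505) = 32.3439 ≈ 32.34 kN.
ΣF_x = 0: O_x − T·cos67° = 0 → O_x = 32.3439 × 0.390731 = 12.64 kN.
ΣF_y = 0: O_y + T·sin67° − 5 − 45 = 0 → O_y = 50 − 32.3439 × 0.920505 = 20.23 kN.

T = 32.34 kN, O_x = 12.64 kN, O_y = 20.23 kN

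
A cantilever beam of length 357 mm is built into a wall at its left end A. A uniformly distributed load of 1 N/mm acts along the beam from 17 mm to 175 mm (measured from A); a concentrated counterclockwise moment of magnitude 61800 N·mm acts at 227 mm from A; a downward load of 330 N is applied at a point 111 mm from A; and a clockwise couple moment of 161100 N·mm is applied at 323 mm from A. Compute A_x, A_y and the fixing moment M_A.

A_x = 0, A_y = 488.0 N, M_A = 151100 N·mm

Resultant of the distributed load: 1 × 158 = 158 N at 96 mm from A.
ΣF_x = 0: A_x = 0.
ΣF_y = 0: A_y − 1·158 − 330 = 0 → A_y = 488.0 N.
ΣM about A: M_A − (1·158)·96 + 61800 − 330·111 − 161100 = 0 → M_A = 151100 N·mm.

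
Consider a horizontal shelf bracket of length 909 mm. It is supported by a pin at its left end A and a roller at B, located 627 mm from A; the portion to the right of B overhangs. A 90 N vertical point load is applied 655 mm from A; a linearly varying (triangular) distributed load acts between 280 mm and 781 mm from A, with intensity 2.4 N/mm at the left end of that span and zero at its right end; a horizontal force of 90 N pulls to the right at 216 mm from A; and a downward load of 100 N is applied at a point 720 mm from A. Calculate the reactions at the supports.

Resultant of the triangular load: ½ × 2.4 × 501 = 601.2 N, acting at 447 mm from A (one-third of the span from the peak).
ΣM about A: B_y·627 − 90·655 − (½·2.4·501)·447 − 100·720 = 0 → B_y = 399686.4/627 = 637.458 ≈ 637.5 N.
ΣF_y = 0: A_y + 637.458 − 90 − ½·2.4·501 − 100 = 0 → A_y = 153.7 N.
ΣF_x = 0: A_x + 90 = 0 → A_x = -90.00 N.

A_x = -90.00 N, A_y = 153.7 N, B_y = 637.5 N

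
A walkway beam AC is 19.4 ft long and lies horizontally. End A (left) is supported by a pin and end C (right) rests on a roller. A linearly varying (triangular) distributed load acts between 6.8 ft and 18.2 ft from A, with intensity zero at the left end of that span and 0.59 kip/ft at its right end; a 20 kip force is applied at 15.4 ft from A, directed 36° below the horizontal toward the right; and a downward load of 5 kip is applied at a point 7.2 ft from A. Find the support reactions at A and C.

Resultant of the triangular load: ½ × 0.59 × 11.4 = 3.363 kip, acting at 14.4 ft from A (one-third of the span from the peak).
Taking moments about A: C_y·19.4 − (½·0.59·11.4)·14.4 − 20·sin36°·15.4 − 5·7.2 = 0 → C_y = 265.465/19.4 = 13.6838 ≈ 13.68 kip.
ΣF_y = 0: A_y + 13.6838 − ½·0.59·11.4 − 20·sin36° − 5 = 0 → A_y = 6.435 kip.
ΣF_x = 0: A_x + 20·cos36° = 0 → A_x = -16.18 kip.

A_x = -16.18 kip, A_y = 6.435 kip, C_y = 13.68 kip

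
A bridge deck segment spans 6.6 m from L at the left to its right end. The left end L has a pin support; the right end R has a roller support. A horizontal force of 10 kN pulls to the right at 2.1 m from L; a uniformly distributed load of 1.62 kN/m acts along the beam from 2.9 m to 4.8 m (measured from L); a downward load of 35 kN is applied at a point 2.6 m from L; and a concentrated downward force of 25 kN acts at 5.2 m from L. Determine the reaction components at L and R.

Resultant of the distributed load: 1.62 × 1.9 = 3.078 kN at 3.85 m from L.
Moments about L: R_y·6.6 − (1.62·1.9)·3.85 − 35·2.6 − 25·5.2 = 0 → R_y = 232.8503/6.6 = 35.2803 ≈ 35.28 kN.
ΣF_y = 0: L_y + 35.2803 − 1.62·1.9 − 35 − 25 = 0 → L_y = 27.80 kN.
ΣF_x = 0: L_x + 10 = 0 → L_x = -10.00 kN.

L_x = -10.00 kN, L_y = 27.80 kN, R_y = 35.28 kN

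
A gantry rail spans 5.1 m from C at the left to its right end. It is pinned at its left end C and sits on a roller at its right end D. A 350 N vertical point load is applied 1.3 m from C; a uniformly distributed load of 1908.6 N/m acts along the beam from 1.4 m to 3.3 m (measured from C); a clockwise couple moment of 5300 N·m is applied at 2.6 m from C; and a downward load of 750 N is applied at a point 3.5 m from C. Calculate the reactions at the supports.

C_x = 0, C_y = 1412 N, D_y = 3314 N

Resultant of the distributed load: 1908.6 × 1.9 = 3626.34 N at 2.35 m from C.
ΣM about C: D_y·5.1 − 350·1.3 − (1908.6·1.9)·2.35 − 5300 − 750·3.5 = 0 → D_y = 16901.899/5.1 = 3314.1 ≈ 3314 N.
ΣF_y = 0: C_y + 3314.1 − 350 − 1908.6·1.9 − 750 = 0 → C_y = 1412 N.
ΣF_x = 0: no horizontal applied forces, so C_x = 0.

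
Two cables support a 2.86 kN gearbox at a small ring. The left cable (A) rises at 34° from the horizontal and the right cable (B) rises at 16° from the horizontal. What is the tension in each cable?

ΣF_x = 0: −T_A·cos34° + T_B·cos16° = 0 → T_B = 0.862447·T_A.
ΣF_y = 0: T_A·sin34° + T_B·sin16° = 2.86.
Substitute: T_A·(0.559193 + 0.862447·0.275637) = 2.86 → T_A = 3.58884 ≈ 3.589 kN.
Then T_B = 0.862447 × 3.58884 = 3.095 kN.

T_A = 3.589 kN, T_B = 3.095 kN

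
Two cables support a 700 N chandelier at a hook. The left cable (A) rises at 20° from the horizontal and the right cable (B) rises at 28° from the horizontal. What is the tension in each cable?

T_A = 831.7 N, T_B = 885.1 N

ΣF_x = 0: −T_A·cos20° + T_B·cos28° = 0 → T_B = 1.06427·T_A.
ΣF_y = 0: T_A·sin20° + T_B·sin28° = 700.
Substitute: T_A·(0.34202 + 1.06427·0.469472) = 700 → T_A = 831.685 ≈ 831.7 N.
Then T_B = 1.06427 × 831.685 = 885.1 N.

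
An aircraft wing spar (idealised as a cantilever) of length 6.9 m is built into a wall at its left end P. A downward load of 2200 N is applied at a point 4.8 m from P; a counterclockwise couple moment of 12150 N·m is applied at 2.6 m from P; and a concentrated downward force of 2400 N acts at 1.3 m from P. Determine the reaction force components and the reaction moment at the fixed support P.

ΣF_x = 0: P_x = 0.
ΣF_y = 0: P_y − 2200 − 2400 = 0 → P_y = 4600 N.
ΣM about P: M_P − 2200·4.8 + 12150 − 2400·1.3 = 0 → M_P = 1530 N·m.

P_x = 0, P_y = 4600 N, M_P = 1530 N·m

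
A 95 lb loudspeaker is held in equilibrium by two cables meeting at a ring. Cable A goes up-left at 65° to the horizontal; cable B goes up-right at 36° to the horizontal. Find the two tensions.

T_A = 78.30 lb, T_B = 40.90 lb

ΣF_x = 0: −T_A·cos65° + T_B·cos36° = 0 → T_B = 0.522385·T_A.
ΣF_y = 0: T_A·sin65° + T_B·sin36° = 95.
Substitute: T_A·(0.906308 + 0.522385·0.587785) = 95 → T_A = 78.2951 ≈ 78.30 lb.
Then T_B = 0.522385 × 78.2951 = 40.90 lb.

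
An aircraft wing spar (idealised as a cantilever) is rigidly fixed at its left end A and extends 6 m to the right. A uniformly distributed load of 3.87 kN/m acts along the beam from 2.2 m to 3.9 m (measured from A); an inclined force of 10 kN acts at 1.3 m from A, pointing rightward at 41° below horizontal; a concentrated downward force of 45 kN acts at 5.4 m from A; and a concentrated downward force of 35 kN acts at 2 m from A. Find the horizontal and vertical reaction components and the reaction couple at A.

Resultant of the distributed load: 3.87 × 1.7 = 6.579 kN at 3.05 m from A.
ΣF_x = 0: A_x + 10·cos41° = 0 → A_x = -7.547 kN.
ΣF_y = 0: A_y − 3.87·1.7 − 10·sin41° − 45 − 35 = 0 → A_y = 93.14 kN.
ΣM about A: M_A − (3.87·1.7)·3.05 − 10·sin41°·1.3 − 45·5.4 − 35·2 = 0 → M_A = 341.6 kN·m.

A_x = -7.547 kN, A_y = 93.14 kN, M_A = 341.6 kN·m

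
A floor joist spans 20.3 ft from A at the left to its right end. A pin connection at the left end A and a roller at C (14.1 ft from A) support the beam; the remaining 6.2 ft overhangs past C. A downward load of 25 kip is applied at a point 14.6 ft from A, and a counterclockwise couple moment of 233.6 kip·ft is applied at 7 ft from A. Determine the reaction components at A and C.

A_x = 0, A_y = 15.68 kip, C_y = 9.319 kip

ΣM about A: C_y·14.1 − 25·14.6 + 233.6 = 0 → C_y = 131.4/14.1 = 9.31915 ≈ 9.319 kip.
ΣF_y = 0: A_y + 9.31915 − 25 = 0 → A_y = 15.68 kip.
ΣF_x = 0: no horizontal applied forces, so A_x = 0.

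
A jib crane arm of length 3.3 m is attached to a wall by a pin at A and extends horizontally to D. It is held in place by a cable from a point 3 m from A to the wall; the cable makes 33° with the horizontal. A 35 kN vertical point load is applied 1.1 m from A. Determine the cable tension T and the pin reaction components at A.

ΣM about A: T·sin33°·3 − 35·1.1 = 0 → T = 38.5/(3·0.544639) = 23.563 ≈ 23.56 kN.
ΣF_x = 0: A_x − T·cos33° = 0 → A_x = 23.563 × 0.838671 = 19.76 kN.
ΣF_y = 0: A_y + T·sin33° − 35 = 0 → A_y = 35 − 23.563 × 0.544639 = 22.17 kN.

T = 23.56 kN, A_x = 19.76 kN, A_y = 22.17 kN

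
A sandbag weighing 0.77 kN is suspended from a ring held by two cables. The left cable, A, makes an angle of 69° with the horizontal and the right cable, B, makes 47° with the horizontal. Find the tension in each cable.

ΣF_x = 0: −T_A·cos69° + T_B·cos47° = 0 → T_B = 0.525467·T_A.
ΣF_y = 0: T_A·sin69° + T_B·sin47° = 0.77.
Substitute: T_A·(0.93358 + 0.525467·0.731354) = 0.77 → T_A = 0.584271 ≈ 0.5843 kN.
Then T_B = 0.525467 × 0.584271 = 0.3070 kN.

T_A = 0.5843 kN, T_B = 0.3070 kN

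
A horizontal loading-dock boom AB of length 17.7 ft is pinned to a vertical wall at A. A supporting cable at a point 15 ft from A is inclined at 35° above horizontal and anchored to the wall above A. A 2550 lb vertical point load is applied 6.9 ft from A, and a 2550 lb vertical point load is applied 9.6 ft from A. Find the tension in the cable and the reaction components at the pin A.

ΣM about A: T·sin35°·15 − 2550·6.9 − 2550·9.6 = 0 → T = 42075/(15·0.573576) = 4890.37 ≈ 4890 lb.
ΣF_x = 0: A_x − T·cos35° = 0 → A_x = 4890.37 × 0.819152 = 4006 lb.
ΣF_y = 0: A_y + T·sin35° − 2550 − 2550 = 0 → A_y = 5100 − 4890.37 × 0.573576 = 2295 lb.

T = 4890 lb, A_x = 4006 lb, A_y = 2295 lb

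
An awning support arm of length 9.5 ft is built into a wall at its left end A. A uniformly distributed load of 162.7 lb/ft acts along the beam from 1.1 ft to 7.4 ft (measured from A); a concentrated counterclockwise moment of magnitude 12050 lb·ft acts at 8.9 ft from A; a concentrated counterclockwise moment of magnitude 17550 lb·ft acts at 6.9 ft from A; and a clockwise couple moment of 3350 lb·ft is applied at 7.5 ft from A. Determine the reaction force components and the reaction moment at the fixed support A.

Resultant of the distributed load: 162.7 × 6.3 = 1025.01 lb at 4.25 ft from A.
ΣF_x = 0: A_x = 0.
ΣF_y = 0: A_y − 162.7·6.3 = 0 → A_y = 1025 lb.
ΣM about A: M_A − (162.7·6.3)·4.25 + 12050 + 17550 − 3350 = 0 → M_A = -21890 lb·ft.

A_x = 0, A_y = 1025 lb, M_A = -21890 lb·ft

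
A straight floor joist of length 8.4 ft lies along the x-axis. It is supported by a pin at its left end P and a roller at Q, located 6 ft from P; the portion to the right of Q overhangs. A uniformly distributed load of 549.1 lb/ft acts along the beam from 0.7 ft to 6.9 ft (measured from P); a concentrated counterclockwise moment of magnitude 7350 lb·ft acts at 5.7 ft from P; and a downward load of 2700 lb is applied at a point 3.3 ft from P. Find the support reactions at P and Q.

Resultant of the distributed load: 549.1 × 6.2 = 3404.42 lb at 3.8 ft from P.
Taking moments about P: Q_y·6 − (549.1·6.2)·3.8 + 7350 − 2700·3.3 = 0 → Q_y = 14496.796/6 = 2416.13 ≈ 2416 lb.
ΣF_y = 0: P_y + 2416.13 − 549.1·6.2 − 2700 = 0 → P_y = 3688 lb.
ΣF_x = 0: no horizontal applied forces, so P_x = 0.

P_x = 0, P_y = 3688 lb, Q_y = 2416 lb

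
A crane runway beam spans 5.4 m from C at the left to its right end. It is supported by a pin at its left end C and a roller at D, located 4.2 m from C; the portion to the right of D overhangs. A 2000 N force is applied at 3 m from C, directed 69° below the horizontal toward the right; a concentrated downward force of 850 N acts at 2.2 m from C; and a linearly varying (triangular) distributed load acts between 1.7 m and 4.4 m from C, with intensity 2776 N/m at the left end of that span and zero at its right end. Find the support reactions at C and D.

C_x = -716.7 N, C_y = 2366 N, D_y = 4099 N

Resultant of the triangular load: ½ × 2776 × 2.7 = 3747.6 N, acting at 2.6 m from C (one-third of the span from the peak).
Moments about C: D_y·4.2 − 2000·sin69°·3 − 850·2.2 − (½·2776·2.7)·2.6 = 0 → D_y = 17215.2/4.2 = 4098.86 ≈ 4099 N.
ΣF_y = 0: C_y + 4098.86 − 2000·sin69° − 850 − ½·2776·2.7 = 0 → C_y = 2366 N.
ΣF_x = 0: C_x + 2000·cos69° = 0 → C_x = -716.7 N.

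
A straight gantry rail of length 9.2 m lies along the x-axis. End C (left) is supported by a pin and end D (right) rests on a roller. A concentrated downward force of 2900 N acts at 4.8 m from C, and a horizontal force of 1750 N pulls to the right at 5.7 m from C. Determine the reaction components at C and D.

ΣM about C: D_y·9.2 − 2900·4.8 = 0 → D_y = 13920/9.2 = 1513.04 ≈ 1513 N.
ΣF_y = 0: C_y + 1513.04 − 2900 = 0 → C_y = 1387 N.
ΣF_x = 0: C_x + 1750 = 0 → C_x = -1750 N.

C_x = -1750 N, C_y = 1387 N, D_y = 1513 N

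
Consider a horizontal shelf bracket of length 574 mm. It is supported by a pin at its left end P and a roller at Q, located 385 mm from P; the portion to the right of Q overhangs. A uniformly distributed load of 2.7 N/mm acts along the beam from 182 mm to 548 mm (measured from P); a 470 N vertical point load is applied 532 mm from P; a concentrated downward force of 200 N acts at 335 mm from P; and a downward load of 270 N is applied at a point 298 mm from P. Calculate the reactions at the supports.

P_x = 0, P_y = -41.13 N, Q_y = 1969 N

Resultant of the distributed load: 2.7 × 366 = 988.2 N at 365 mm from P.
Moments about P: Q_y·385 − (2.7·366)·365 − 470·532 − 200·335 − 270·298 = 0 → Q_y = 758193/385 = 1969.33 ≈ 1969 N.
ΣF_y = 0: P_y + 1969.33 − 2.7·366 − 470 − 200 − 270 = 0 → P_y = -41.13 N.
ΣF_x = 0: no horizontal applied forces, so P_x = 0.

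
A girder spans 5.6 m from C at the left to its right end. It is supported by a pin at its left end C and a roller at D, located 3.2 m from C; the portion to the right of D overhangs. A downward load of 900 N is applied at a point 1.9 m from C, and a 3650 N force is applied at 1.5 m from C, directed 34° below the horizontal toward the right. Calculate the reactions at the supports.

C_x = -3026 N, C_y = 1450 N, D_y = 1491 N

Moments about C: D_y·3.2 − 900·1.9 − 3650·sin34°·1.5 = 0 → D_y = 4771.58/3.2 = 1491.12 ≈ 1491 N.
ΣF_y = 0: C_y + 1491.12 − 900 − 3650·sin34° = 0 → C_y = 1450 N.
ΣF_x = 0: C_x + 3650·cos34° = 0 → C_x = -3026 N.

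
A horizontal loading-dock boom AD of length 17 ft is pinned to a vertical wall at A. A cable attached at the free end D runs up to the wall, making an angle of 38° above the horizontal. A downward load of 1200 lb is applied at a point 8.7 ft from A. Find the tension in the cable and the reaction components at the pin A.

T = 997.5 lb, A_x = 786.0 lb, A_y = 585.9 lb

ΣM about A: T·sin38°·17 − 1200·8.7 = 0 → T = 10440/(17·0.615661) = 997.493 ≈ 997.5 lb.
ΣF_x = 0: A_x − T·cos38° = 0 → A_x = 997.493 × 0.788011 = 786.0 lb.
ΣF_y = 0: A_y + T·sin38° − 1200 = 0 → A_y = 1200 − 997.493 × 0.615661 = 585.9 lb.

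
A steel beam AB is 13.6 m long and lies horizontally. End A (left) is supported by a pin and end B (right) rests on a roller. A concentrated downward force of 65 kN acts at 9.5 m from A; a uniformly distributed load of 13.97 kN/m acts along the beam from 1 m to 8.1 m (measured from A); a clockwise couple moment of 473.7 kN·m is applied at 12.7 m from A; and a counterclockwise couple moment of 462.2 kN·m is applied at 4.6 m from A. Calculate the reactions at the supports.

Resultant of the distributed load: 13.97 × 7.1 = 99.187 kN at 4.55 m from A.
Moments about A: B_y·13.6 − 65·9.5 − (13.97·7.1)·4.55 − 473.7 + 462.2 = 0 → B_y = 1080.30085/13.6 = 79.4339 ≈ 79.43 kN.
ΣF_y = 0: A_y + 79.4339 − 65 − 13.97·7.1 = 0 → A_y = 84.75 kN.
ΣF_x = 0: no horizontal applied forces, so A_x = 0.

A_x = 0, A_y = 84.75 kN, B_y = 79.43 kN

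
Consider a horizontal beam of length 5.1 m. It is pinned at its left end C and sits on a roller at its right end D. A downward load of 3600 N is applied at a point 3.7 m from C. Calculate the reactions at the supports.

ΣM about C: D_y·5.1 − 3600·3.7 = 0 → D_y = 13320/5.1 = 2611.76 ≈ 2612 N.
ΣF_y = 0: C_y + 2611.76 − 3600 = 0 → C_y = 988.2 N.
ΣF_x = 0: no horizontal applied forces, so C_x = 0.

C_x = 0, C_y = 988.2 N, D_y = 2612 N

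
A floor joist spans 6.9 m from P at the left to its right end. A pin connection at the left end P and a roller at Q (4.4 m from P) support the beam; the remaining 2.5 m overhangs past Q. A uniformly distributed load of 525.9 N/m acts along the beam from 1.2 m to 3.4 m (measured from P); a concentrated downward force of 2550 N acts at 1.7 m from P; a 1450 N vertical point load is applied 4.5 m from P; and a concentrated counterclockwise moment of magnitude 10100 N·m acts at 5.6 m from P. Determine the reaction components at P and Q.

Resultant of the distributed load: 525.9 × 2.2 = 1156.98 N at 2.3 m from P.
Moments about P: Q_y·4.4 − (525.9·2.2)·2.3 − 2550·1.7 − 1450·4.5 + 10100 = 0 → Q_y = 3421.054/4.4 = 777.512 ≈ 777.5 N.
ΣF_y = 0: P_y + 777.512 − 525.9·2.2 − 2550 − 1450 = 0 → P_y = 4379 N.
ΣF_x = 0: no horizontal applied forces, so P_x = 0.

P_x = 0, P_y = 4379 N, Q_y = 777.5 N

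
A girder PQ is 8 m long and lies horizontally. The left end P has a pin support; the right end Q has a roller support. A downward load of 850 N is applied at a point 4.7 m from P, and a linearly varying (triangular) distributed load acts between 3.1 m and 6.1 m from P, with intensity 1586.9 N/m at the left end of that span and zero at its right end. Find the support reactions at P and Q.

Resultant of the triangular load: ½ × 1586.9 × 3 = 2380.35 N, acting at 4.1 m from P (one-third of the span from the peak).
Taking moments about P: Q_y·8 − 850·4.7 − (½·1586.9·3)·4.1 = 0 → Q_y = 13754.435/8 = 1719.3 ≈ 1719 N.
ΣF_y = 0: P_y + 1719.3 − 850 − ½·1586.9·3 = 0 → P_y = 1511 N.
ΣF_x = 0: no horizontal applied forces, so P_x = 0.

P_x = 0, P_y = 1511 N, Q_y = 1719 N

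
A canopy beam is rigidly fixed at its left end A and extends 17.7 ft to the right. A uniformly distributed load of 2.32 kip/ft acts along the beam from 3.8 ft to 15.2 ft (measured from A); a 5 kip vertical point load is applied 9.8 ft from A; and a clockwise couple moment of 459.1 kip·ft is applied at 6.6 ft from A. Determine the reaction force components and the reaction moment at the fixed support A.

Resultant of the distributed load: 2.32 × 11.4 = 26.448 kip at 9.5 ft from A.
ΣF_x = 0: A_x = 0.
ΣF_y = 0: A_y − 2.32·11.4 − 5 = 0 → A_y = 31.45 kip.
ΣM about A: M_A − (2.32·11.4)·9.5 − 5·9.8 − 459.1 = 0 → M_A = 759.4 kip·ft.

A_x = 0, A_y = 31.45 kip, M_A = 759.4 kip·ft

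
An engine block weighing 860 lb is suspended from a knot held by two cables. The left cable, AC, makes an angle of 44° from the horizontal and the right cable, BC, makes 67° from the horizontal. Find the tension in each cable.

ΣF_x = 0: −T_AC·cos44° + T_BC·cos67° = 0 → T_BC = 1.84101·T_AC.
ΣF_y = 0: T_AC·sin44° + T_BC·sin67° = 860.
Substitute: T_AC·(0.694658 + 1.84101·0.920505) = 860 → T_AC = 359.936 ≈ 359.9 lb.
Then T_BC = 1.84101 × 359.936 = 662.6 lb.

T_AC = 359.9 lb, T_BC = 662.6 lb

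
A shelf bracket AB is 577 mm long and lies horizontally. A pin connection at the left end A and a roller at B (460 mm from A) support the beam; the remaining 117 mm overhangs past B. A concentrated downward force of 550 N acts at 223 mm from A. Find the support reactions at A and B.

Taking moments about A: B_y·460 − 550·223 = 0 → B_y = 122650/460 = 266.63 ≈ 266.6 N.
ΣF_y = 0: A_y + 266.63 − 550 = 0 → A_y = 283.4 N.
ΣF_x = 0: no horizontal applied forces, so A_x = 0.

A_x = 0, A_y = 283.4 N, B_y = 266.6 N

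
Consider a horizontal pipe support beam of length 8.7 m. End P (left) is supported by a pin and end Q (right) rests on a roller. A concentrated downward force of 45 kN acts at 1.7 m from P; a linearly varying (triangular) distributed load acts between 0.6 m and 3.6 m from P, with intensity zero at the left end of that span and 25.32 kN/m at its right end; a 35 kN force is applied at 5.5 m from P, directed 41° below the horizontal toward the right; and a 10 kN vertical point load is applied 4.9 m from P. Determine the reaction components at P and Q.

Resultant of the triangular load: ½ × 25.32 × 3 = 37.98 kN, acting at 2.6 m from P (one-third of the span from the peak).
ΣM about P: Q_y·8.7 − 45·1.7 − (½·25.32·3)·2.6 − 35·sin41°·5.5 − 10·4.9 = 0 → Q_y = 350.539/8.7 = 40.2918 ≈ 40.29 kN.
ΣF_y = 0: P_y + 40.2918 − 45 − ½·25.32·3 − 35·sin41° − 10 = 0 → P_y = 75.65 kN.
ΣF_x = 0: P_x + 35·cos41° = 0 → P_x = -26.41 kN.

P_x = -26.41 kN, P_y = 75.65 kN, Q_y = 40.29 kN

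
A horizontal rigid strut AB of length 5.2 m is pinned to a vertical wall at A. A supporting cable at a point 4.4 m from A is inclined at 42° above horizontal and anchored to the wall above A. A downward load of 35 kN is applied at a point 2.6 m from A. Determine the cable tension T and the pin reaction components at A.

ΣM about A: T·sin42°·4.4 − 35·2.6 = 0 → T = 91/(4.4·0.669131) = 30.9085 ≈ 30.91 kN.
ΣF_x = 0: A_x − T·cos42° = 0 → A_x = 30.9085 × 0.743145 = 22.97 kN.
ΣF_y = 0: A_y + T·sin42° − 35 = 0 → A_y = 35 − 30.9085 × 0.669131 = 14.32 kN.

T = 30.91 kN, A_x = 22.97 kN, A_y = 14.32 kN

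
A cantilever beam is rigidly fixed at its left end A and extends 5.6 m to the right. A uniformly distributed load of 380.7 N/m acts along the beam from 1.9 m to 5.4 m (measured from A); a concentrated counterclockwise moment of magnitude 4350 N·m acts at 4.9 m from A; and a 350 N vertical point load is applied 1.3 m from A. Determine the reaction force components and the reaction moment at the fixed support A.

A_x = 0, A_y = 1682 N, M_A = 968.4 N·m

Resultant of the distributed load: 380.7 × 3.5 = 1332.45 N at 3.65 m from A.
ΣF_x = 0: A_x = 0.
ΣF_y = 0: A_y − 380.7·3.5 − 350 = 0 → A_y = 1682 N.
ΣM about A: M_A − (380.7·3.5)·3.65 + 4350 − 350·1.3 = 0 → M_A = 968.4 N·m.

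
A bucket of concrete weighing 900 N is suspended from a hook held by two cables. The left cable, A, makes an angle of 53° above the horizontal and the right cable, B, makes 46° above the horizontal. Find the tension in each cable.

ΣF_x = 0: −T_A·cos53° + T_B·cos46° = 0 → T_B = 0.866347·T_A.
ΣF_y = 0: T_A·sin53° + T_B·sin46° = 900.
Substitute: T_A·(0.798636 + 0.866347·0.71934) = 900 → T_A = 632.985 ≈ 633.0 N.
Then T_B = 0.866347 × 632.985 = 548.4 N.

T_A = 633.0 N, T_B = 548.4 N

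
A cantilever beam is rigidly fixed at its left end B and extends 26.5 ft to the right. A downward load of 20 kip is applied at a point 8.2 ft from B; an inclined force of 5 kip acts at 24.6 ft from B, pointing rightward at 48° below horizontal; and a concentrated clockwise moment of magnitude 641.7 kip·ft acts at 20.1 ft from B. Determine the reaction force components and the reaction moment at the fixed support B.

B_x = -3.346 kip, B_y = 23.72 kip, M_B = 897.1 kip·ft

ΣF_x = 0: B_x + 5·cos48° = 0 → B_x = -3.346 kip.
ΣF_y = 0: B_y − 20 − 5·sin48° = 0 → B_y = 23.72 kip.
ΣM about B: M_B − 20·8.2 − 5·sin48°·24.6 − 641.7 = 0 → M_B = 897.1 kip·ft.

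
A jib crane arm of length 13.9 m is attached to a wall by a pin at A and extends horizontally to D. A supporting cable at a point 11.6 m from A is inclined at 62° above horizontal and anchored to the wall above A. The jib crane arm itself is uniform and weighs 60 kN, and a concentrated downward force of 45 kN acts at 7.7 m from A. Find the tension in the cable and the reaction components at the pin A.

T = 74.54 kN, A_x = 35.00 kN, A_y = 39.18 kN

ΣM about A: T·sin62°·11.6 − 60·6.95 − 45·7.7 = 0 → T = 763.5/(11.6·0.882948) = 74.5446 ≈ 74.54 kN.
ΣF_x = 0: A_x − T·cos62° = 0 → A_x = 74.5446 × 0.469472 = 35.00 kN.
ΣF_y = 0: A_y + T·sin62° − 60 − 45 = 0 → A_y = 105 − 74.5446 × 0.882948 = 39.18 kN.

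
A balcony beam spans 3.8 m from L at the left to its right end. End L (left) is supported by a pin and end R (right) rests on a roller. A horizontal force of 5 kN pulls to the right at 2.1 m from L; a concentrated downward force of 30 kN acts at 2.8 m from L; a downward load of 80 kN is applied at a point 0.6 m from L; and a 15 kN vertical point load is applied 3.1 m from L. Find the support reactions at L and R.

L_x = -5.000 kN, L_y = 78.03 kN, R_y = 46.97 kN

ΣM about L: R_y·3.8 − 30·2.8 − 80·0.6 − 15·3.1 = 0 → R_y = 178.5/3.8 = 46.9737 ≈ 46.97 kN.
ΣF_y = 0: L_y + 46.9737 − 30 − 80 − 15 = 0 → L_y = 78.03 kN.
ΣF_x = 0: L_x + 5 = 0 → L_x = -5.000 kN.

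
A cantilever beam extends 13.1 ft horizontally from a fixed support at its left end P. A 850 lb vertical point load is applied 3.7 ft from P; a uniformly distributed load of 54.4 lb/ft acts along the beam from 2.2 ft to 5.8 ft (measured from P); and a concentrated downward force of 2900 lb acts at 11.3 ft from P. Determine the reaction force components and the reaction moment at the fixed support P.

P_x = 0, P_y = 3946 lb, M_P = 36700 lb·ft

Resultant of the distributed load: 54.4 × 3.6 = 195.84 lb at 4 ft from P.
ΣF_x = 0: P_x = 0.
ΣF_y = 0: P_y − 850 − 54.4·3.6 − 2900 = 0 → P_y = 3946 lb.
ΣM about P: M_P − 850·3.7 − (54.4·3.6)·4 − 2900·11.3 = 0 → M_P = 36700 lb·ft.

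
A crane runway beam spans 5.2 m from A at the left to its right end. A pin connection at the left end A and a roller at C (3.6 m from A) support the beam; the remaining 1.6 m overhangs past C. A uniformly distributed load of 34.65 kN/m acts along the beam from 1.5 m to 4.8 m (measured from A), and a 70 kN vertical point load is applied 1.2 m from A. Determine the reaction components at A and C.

Resultant of the distributed load: 34.65 × 3.3 = 114.345 kN at 3.15 m from A.
Taking moments about A: C_y·3.6 − (34.65·3.3)·3.15 − 70·1.2 = 0 → C_y = 444.18675/3.6 = 123.385 ≈ 123.4 kN.
ΣF_y = 0: A_y + 123.385 − 34.65·3.3 − 70 = 0 → A_y = 60.96 kN.
ΣF_x = 0: no horizontal applied forces, so A_x = 0.

A_x = 0, A_y = 60.96 kN, C_y = 123.4 kN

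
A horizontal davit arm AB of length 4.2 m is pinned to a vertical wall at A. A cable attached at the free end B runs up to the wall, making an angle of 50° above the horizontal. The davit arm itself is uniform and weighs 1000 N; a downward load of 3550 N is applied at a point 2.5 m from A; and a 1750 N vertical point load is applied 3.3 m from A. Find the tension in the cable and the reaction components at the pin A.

T = 5206 N, A_x = 3346 N, A_y = 2312 N

ΣM about A: T·sin50°·4.2 − 1000·2.1 − 3550·2.5 − 1750·3.3 = 0 → T = 16750/(4.2·0.766044) = 5206.09 ≈ 5206 N.
ΣF_x = 0: A_x − T·cos50° = 0 → A_x = 5206.09 × 0.642788 = 3346 N.
ΣF_y = 0: A_y + T·sin50° − 1000 − 3550 − 1750 = 0 → A_y = 6300 − 5206.09 × 0.766044 = 2312 N.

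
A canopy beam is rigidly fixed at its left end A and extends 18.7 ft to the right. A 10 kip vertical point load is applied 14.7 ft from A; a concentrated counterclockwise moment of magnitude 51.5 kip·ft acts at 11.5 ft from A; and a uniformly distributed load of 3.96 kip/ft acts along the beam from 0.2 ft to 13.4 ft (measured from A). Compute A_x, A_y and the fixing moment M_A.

A_x = 0, A_y = 62.27 kip, M_A = 450.9 kip·ft

Resultant of the distributed load: 3.96 × 13.2 = 52.272 kip at 6.8 ft from A.
ΣF_x = 0: A_x = 0.
ΣF_y = 0: A_y − 10 − 3.96·13.2 = 0 → A_y = 62.27 kip.
ΣM about A: M_A − 10·14.7 + 51.5 − (3.96·13.2)·6.8 = 0 → M_A = 450.9 kip·ft.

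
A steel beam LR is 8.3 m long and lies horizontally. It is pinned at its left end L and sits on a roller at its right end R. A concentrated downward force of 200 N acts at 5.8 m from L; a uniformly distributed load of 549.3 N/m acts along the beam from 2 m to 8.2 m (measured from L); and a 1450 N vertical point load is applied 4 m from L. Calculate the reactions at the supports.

L_x = 0, L_y = 2124 N, R_y = 2931 N

Resultant of the distributed load: 549.3 × 6.2 = 3405.66 N at 5.1 m from L.
ΣM about L: R_y·8.3 − 200·5.8 − (549.3·6.2)·5.1 − 1450·4 = 0 → R_y = 24328.866/8.3 = 2931.19 ≈ 2931 N.
ΣF_y = 0: L_y + 2931.19 − 200 − 549.3·6.2 − 1450 = 0 → L_y = 2124 N.
ΣF_x = 0: no horizontal applied forces, so L_x = 0.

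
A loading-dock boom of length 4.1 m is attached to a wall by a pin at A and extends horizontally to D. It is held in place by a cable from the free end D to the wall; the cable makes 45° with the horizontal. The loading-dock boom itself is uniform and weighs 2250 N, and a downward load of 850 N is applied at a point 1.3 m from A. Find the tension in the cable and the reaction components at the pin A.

T = 1972 N, A_x = 1395 N, A_y = 1705 N

ΣM about A: T·sin45°·4.1 − 2250·2.05 − 850·1.3 = 0 → T = 5717.5/(4.1·0.707107) = 1972.14 ≈ 1972 N.
ΣF_x = 0: A_x − T·cos45° = 0 → A_x = 1972.14 × 0.707107 = 1395 N.
ΣF_y = 0: A_y + T·sin45° − 2250 − 850 = 0 → A_y = 3100 − 1972.14 × 0.707107 = 1705 N.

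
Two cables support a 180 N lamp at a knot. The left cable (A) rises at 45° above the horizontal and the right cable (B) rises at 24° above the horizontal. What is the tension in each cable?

ΣF_x = 0: −T_A·cos45° + T_B·cos24° = 0 → T_B = 0.774025·T_A.
ΣF_y = 0: T_A·sin45° + T_B·sin24° = 180.
Substitute: T_A·(0.707107 + 0.774025·0.406737) = 180 → T_A = 176.137 ≈ 176.1 N.
Then T_B = 0.774025 × 176.137 = 136.3 N.

T_A = 176.1 N, T_B = 136.3 N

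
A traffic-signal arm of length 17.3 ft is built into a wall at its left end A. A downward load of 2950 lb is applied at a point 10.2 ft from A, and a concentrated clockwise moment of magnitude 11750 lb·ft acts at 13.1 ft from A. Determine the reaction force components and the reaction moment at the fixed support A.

A_x = 0, A_y = 2950 lb, M_A = 41840 lb·ft

ΣF_x = 0: A_x = 0.
ΣF_y = 0: A_y − 2950 = 0 → A_y = 2950 lb.
ΣM about A: M_A − 2950·10.2 − 11750 = 0 → M_A = 41840 lb·ft.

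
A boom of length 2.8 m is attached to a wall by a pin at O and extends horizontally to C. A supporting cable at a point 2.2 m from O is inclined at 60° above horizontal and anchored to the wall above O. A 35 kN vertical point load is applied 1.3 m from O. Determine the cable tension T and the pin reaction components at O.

T = 23.88 kN, O_x = 11.94 kN, O_y = 14.32 kN

ΣM about O: T·sin60°·2.2 − 35·1.3 = 0 → T = 45.5/(2.2·0.866025) = 23.8813 ≈ 23.88 kN.
ΣF_x = 0: O_x − T·cos60° = 0 → O_x = 23.8813 × 0.5 = 11.94 kN.
ΣF_y = 0: O_y + T·sin60° − 35 = 0 → O_y = 35 − 23.8813 × 0.866025 = 14.32 kN.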